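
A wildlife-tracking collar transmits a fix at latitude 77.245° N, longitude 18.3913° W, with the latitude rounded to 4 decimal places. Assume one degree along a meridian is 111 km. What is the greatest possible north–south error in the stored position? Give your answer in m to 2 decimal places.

5.55 m

Rounding to 4 decimal places leaves the latitude within ±5e-05° of the true value.
North–south distance: 5e-05° × 111000 m/° = 5.55 m.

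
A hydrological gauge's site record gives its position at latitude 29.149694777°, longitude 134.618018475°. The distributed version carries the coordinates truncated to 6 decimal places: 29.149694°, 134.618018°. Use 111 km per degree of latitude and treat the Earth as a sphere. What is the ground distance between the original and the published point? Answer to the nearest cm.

The latitude changed by +0.000000777° and the longitude by +0.000000475°.
North–south shift: 0.000000777 × 111000 = 0.086247 m.
East–west at this latitude: 0.000000475° × 111000 × cos 29.1497° ≈ 0.000000475 × 96941.9 = 0.0460474 m.
Distance: √(0.086247² + 0.0460474²) ≈ 0.0977697 m.
That is 0.0977697 m = 9.777 cm.

10 cm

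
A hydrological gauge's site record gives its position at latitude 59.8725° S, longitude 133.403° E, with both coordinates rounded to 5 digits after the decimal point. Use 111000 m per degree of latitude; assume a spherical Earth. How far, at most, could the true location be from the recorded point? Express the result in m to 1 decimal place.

Rounding to 5 decimal places leaves each coordinate within ±5e-06° of the true value.
Latitude error → 5e-06 × 111000 = 0.555 m along the meridian.
E–W at 59.8725°: 5e-06° × 111000 × cos 59.8725° = 5e-06 × 111000 × 0.5019 ≈ 0.278569 m.
Worst case both components are at the extreme and orthogonal: √(0.555² + 0.278569²) ≈ 0.620988 m.

0.6 m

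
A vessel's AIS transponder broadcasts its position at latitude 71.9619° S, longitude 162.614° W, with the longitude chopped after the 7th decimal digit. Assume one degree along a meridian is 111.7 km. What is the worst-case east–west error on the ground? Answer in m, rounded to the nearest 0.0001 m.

Truncating at 7 decimal places can drop up to a full unit in the last place, so the longitude may be off by as much as 1e-07°.
At latitude 71.9619° a degree of longitude spans 111700 m × cos 71.9619° = 111700 × 0.3096 ≈ 34587.8 m.
Maximum E–W displacement: 1e-07 × 34587.8 = 0.00345878 m.

0.0035 m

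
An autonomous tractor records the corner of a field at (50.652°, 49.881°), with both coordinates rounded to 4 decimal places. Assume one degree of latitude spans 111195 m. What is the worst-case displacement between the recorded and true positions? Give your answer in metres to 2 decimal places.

6.58 metres

Rounding to 4 decimal places leaves each coordinate within ±5e-05° of the true value.
Latitude error → 5e-05 × 111195 = 5.55975 m along the meridian.
Longitude error → 5e-05 × 111195 × cos 50.652° = 5e-05 × 111195 × 0.6340 ≈ 3.52504 m.
The two errors are perpendicular, so the maximum displacement is √(5.55975² + 3.52504²) ≈ 6.58306 m.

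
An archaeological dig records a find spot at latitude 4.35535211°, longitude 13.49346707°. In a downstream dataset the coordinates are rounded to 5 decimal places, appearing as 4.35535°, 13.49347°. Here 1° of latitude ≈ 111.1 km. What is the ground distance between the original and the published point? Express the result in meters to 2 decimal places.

0.40 meters

Δlat = 4.35535211 − 4.35535 = +0.00000211°; Δlon = 13.49346707 − 13.49347 = -0.00000293°.
North–south shift: 0.00000211 × 111100 = 0.234421 m.
East–west at this latitude: -0.00000293° × 111100 × cos 4.35535° ≈ -0.00000293 × 110779 = -0.324583 m.
Distance: √(0.234421² + 0.324583²) ≈ 0.400384 m.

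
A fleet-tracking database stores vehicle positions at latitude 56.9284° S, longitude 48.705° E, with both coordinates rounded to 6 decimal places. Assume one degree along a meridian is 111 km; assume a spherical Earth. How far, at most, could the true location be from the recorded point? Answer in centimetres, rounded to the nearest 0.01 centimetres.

6.32 centimetres

Rounding to 6 decimal places leaves each coordinate within ±5e-07° of the true value.
N–S: 5e-07° × 111000 m/° = 0.0555 m.
Longitude error → 5e-07 × 111000 × cos 56.9284° = 5e-07 × 111000 × 0.5457 ≈ 0.0302856 m.
The two errors are perpendicular, so the maximum displacement is √(0.0555² + 0.0302856²) ≈ 0.0632255 m.
That is 0.0632255 m = 6.3226 cm.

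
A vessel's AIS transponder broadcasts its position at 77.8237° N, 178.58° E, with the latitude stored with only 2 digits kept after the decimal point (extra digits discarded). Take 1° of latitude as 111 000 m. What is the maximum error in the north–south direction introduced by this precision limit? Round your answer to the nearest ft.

Truncating at 2 decimal places can drop up to a full unit in the last place, so the latitude may be off by as much as 0.01°.
Along the meridian that is 0.01° × 111000 m/° = 1110 m.
In feet: 1110 m ÷ 0.3048 ≈ 3641.7 ft.

3642 ft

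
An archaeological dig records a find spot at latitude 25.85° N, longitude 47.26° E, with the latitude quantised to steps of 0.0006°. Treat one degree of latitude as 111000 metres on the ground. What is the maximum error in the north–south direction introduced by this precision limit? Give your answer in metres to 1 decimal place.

With a 0.0006° grid the true value lies within half a step, ±0.0006°/2 = ±0.0003°, of the stored one.
So the N–S error is at most 0.0003 × 111000 = 33.3 m.

33.3 metres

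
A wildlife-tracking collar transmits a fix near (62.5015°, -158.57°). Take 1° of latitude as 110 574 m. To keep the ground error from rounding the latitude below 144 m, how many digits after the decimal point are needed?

3 decimal places

One degree of latitude covers 110574 m.
N decimal places → at most half a unit in the last place, 0.5 × 10⁻ᴺ° = 110574/2 × 10⁻ᴺ m.
Need 0.5 × 110574 × 10⁻ᴺ ≤ 144 → 10⁻ᴺ ≤ 2.605e-03, so N ≥ 2.58.
At 2 places the error can reach 553 m, but 3 places keeps it to 55.3 m.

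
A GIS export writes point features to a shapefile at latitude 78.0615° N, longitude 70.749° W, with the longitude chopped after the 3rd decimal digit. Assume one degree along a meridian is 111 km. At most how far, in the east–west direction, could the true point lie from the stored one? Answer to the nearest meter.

23 meters

Truncating at 3 decimal places can drop up to a full unit in the last place, so the longitude may be off by as much as 0.001°.
One degree of longitude at 78.0615° is 111000 × cos 78.0615° ≈ 111000 × 0.2069 = 22961.6 m.
East–west error: 0.001° × 22961.6 m/° ≈ 22.9616 m.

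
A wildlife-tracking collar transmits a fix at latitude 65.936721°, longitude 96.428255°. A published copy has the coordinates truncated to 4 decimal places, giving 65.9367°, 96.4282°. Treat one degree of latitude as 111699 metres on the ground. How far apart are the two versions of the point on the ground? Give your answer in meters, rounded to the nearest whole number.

3 meters

The latitude changed by +0.000021° and the longitude by +0.000055°.
North–south shift: 0.000021 × 111699 = 2.34568 m.
East–west at this latitude: 0.000055° × 111699 × cos 65.9367° ≈ 0.000055 × 45544.8 = 2.50496 m.
Hypotenuse of the two orthogonal shifts: √(2.34568² + 2.50496²) = 3.43177 m.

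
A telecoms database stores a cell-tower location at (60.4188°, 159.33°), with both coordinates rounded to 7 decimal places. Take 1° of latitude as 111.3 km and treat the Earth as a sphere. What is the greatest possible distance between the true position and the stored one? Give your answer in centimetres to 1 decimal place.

0.6 centimetres

Rounding to 7 decimal places leaves each coordinate within ±5e-08° of the true value.
North–south component: 5e-08° × 111300 = 0.005565 m.
East–west component at 60.4188°: 5e-08° × 111300 × cos 60.4188° ≈ 5e-08 × 54944 ≈ 0.0027472 m.
The two errors are perpendicular, so the maximum displacement is √(0.005565² + 0.0027472²) ≈ 0.00620615 m.
That is 0.00620615 m = 0.62062 cm.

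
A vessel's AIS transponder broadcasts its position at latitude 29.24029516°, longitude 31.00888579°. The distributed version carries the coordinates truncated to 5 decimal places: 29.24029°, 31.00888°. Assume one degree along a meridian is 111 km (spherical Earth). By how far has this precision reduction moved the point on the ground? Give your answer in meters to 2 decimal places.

Δlat = 29.24029516 − 29.24029 = +0.00000516°; Δlon = 31.00888579 − 31.00888 = +0.00000579°.
N–S: 0.00000516° × 111000 m/° = 0.57276 m.
E–W at 29.2403°: 0.00000579° × 111000 × cos 29.2403° = 0.00000579 × 111000 × 0.8726 ≈ 0.560798 m.
Distance: √(0.57276² + 0.560798²) ≈ 0.801591 m.

0.80 meters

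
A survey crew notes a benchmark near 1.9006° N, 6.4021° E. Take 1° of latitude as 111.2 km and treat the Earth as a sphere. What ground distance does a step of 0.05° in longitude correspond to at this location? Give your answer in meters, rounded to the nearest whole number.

5557 meters

0.05° of longitude at 1.9006° is 0.05 × 111200 × cos 1.9006° ≈ 0.05 × 111139 = 5556.94 m.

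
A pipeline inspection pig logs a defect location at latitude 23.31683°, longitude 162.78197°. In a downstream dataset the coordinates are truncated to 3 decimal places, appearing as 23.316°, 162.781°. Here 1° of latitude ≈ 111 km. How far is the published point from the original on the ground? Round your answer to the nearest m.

The latitude changed by +0.00083° and the longitude by +0.00097°.
N–S: 0.00083° × 111000 m/° = 92.13 m.
East–west at this latitude: 0.00097° × 111000 × cos 23.316° ≈ 0.00097 × 101935 = 98.8772 m.
Distance: √(92.13² + 98.8772²) ≈ 135.147 m.

135 m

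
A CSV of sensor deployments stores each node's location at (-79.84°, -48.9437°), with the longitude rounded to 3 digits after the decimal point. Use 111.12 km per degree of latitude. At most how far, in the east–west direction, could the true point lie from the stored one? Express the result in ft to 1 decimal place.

32.2 ft

Rounding to 3 decimal places leaves the longitude within ±0.0005° of the true value.
Parallels shrink by cos φ, so at 79.84° a degree of longitude is 111120 × 0.1764 ≈ 19601.3 m.
East–west error: 0.0005° × 19601.3 m/° ≈ 9.80065 m.
In feet: 9.80065 m ÷ 0.3048 ≈ 32.154 ft.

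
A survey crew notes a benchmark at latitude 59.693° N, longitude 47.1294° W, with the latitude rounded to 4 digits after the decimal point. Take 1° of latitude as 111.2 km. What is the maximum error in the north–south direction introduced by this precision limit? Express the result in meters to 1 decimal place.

Rounding to 4 decimal places leaves the latitude within ±5e-05° of the true value.
So the N–S error is at most 5e-05 × 111200 = 5.56 m.

5.6 meters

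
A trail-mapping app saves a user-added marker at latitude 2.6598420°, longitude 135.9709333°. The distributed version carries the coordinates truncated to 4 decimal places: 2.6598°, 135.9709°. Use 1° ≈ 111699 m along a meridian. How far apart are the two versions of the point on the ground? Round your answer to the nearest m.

Δlat = 2.6598420 − 2.6598 = +0.0000420°; Δlon = 135.9709333 − 135.9709 = +0.0000333°.
North–south shift: 0.0000420 × 111699 = 4.69136 m.
E–W at 2.6598°: 0.0000333° × 111699 × cos 2.6598° = 0.0000333 × 111699 × 0.9989 ≈ 3.71557 m.
Hypotenuse of the two orthogonal shifts: √(4.69136² + 3.71557²) = 5.9845 m.

6 m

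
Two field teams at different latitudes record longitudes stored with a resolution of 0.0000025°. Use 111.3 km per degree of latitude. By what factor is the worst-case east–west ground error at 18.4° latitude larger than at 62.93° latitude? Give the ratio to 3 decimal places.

With a 0.0000025° grid the true value lies within half a step, ±0.0000025°/2 = ±1.25e-06°, of the stored one.
At 18.4°: 1.25e-06° × 111300 × cos 18.4° = 1.25e-06 × 111300 × 0.9489 ≈ 0.13201 m.
Error at 62.93° = 1.25e-06° × 111300 × cos 62.93° ≈ 0.13912 × 0.4551 = 0.063313 m.
Ratio: 0.13201 / 0.063313 = cos 18.4° / cos 62.93° ≈ 2.0851.

2.085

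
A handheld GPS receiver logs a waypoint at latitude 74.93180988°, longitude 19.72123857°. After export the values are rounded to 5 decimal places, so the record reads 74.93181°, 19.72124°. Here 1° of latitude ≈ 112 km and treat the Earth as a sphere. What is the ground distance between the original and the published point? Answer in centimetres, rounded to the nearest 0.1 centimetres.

4.4 centimetres

Δlat = 74.93180988 − 74.93181 = -0.00000012°; Δlon = 19.72123857 − 19.72124 = -0.00000143°.
North–south shift: -0.00000012 × 112000 = -0.01344 m.
East–west at this latitude: -0.00000143° × 112000 × cos 74.9318° ≈ -0.00000143 × 29116.5 = -0.0416365 m.
Combined displacement = (0.01344² + 0.0416365²)^½ ≈ 0.043752 m.
That is 0.043752 m = 4.3752 cm.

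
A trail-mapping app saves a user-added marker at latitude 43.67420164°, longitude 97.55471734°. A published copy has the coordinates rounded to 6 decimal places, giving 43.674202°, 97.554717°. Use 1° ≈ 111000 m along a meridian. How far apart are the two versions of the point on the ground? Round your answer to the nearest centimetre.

The latitude changed by -0.00000036° and the longitude by +0.00000034°.
N–S: -0.00000036° × 111000 m/° = -0.03996 m.
East–west at this latitude: 0.00000034° × 111000 × cos 43.6742° ≈ 0.00000034 × 80283.9 = 0.0272965 m.
Hypotenuse of the two orthogonal shifts: √(0.03996² + 0.0272965²) = 0.0483932 m.
That is 0.0483932 m = 4.8393 cm.

5 centimetres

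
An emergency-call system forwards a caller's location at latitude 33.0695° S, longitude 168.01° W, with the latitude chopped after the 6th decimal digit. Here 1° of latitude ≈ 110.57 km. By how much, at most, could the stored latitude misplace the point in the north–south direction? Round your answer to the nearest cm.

11 cm

Truncating at 6 decimal places can drop up to a full unit in the last place, so the latitude may be off by as much as 1e-06°.
Along the meridian that is 1e-06° × 110570 m/° = 0.11057 m.
That is 0.11057 m = 11.057 cm.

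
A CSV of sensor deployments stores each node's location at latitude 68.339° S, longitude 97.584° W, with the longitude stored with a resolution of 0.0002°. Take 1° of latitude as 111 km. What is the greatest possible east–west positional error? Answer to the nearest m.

4 m

With a 0.0002° grid the true value lies within half a step, ±0.0002°/2 = ±0.0001°, of the stored one.
One degree of longitude at 68.339° is 111000 × cos 68.339° ≈ 111000 × 0.3691 = 40971.7 m.
Maximum E–W displacement: 0.0001 × 40971.7 = 4.09717 m.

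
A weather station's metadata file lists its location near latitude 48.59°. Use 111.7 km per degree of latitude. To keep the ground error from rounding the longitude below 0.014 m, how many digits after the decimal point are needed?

7

At 48.59° one degree of longitude covers 111700 × cos 48.59° ≈ 111700 × 0.6614 ≈ 73883.2 m.
With N decimal places the half-ulp bound is 0.5·10⁻ᴺ°, or 0.5·10⁻ᴺ × 73883.2 m on the ground.
Setting 36941.6 × 10⁻ᴺ ≤ 0.014 gives 10ᴺ ≥ 2.639e+06, i.e. N ≥ 6.42.
At 6 places the error can reach 0.0369 m, but 7 places keeps it to 0.00369 m.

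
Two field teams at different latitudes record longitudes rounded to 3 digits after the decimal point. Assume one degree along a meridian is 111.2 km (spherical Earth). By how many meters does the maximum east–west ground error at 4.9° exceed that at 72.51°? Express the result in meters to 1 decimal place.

Rounding to 3 decimal places leaves the longitude within ±0.0005° of the true value.
Error at 4.9° = 0.0005° × 111200 × cos 4.9° ≈ 55.6 × 0.9963 = 55.397 m.
Error at 72.51° = 0.0005° × 111200 × cos 72.51° ≈ 55.6 × 0.3005 = 16.71 m.
Difference: 55.397 − 16.71 = 38.687 m.

38.7 meters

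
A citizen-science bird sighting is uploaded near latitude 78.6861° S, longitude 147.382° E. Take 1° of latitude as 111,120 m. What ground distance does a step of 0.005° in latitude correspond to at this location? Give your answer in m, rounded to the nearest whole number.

556 m

Along a meridian 0.005° is 0.005 × 111120 = 555.6 m.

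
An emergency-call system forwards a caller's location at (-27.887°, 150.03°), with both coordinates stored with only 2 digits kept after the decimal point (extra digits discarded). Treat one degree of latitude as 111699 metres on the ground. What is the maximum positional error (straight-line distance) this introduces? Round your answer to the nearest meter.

Truncating at 2 decimal places can drop up to a full unit in the last place, so each coordinate may be off by as much as 0.01°.
North–south component: 0.01° × 111699 = 1116.99 m.
Longitude error → 0.01 × 111699 × cos 27.887° = 0.01 × 111699 × 0.8839 ≈ 987.276 m.
Combining orthogonally: (1116.99² + 987.276²)^½ ≈ 1490.77 m.

1491 meters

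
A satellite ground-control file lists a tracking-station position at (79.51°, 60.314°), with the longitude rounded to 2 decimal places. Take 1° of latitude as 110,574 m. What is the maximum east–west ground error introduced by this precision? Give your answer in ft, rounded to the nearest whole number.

Rounding to 2 decimal places leaves the longitude within ±0.005° of the true value.
One degree of longitude at 79.51° is 110574 × cos 79.51° ≈ 110574 × 0.1821 = 20131.5 m.
Maximum E–W displacement: 0.005 × 20131.5 = 100.658 m.
In feet: 100.658 m ÷ 0.3048 ≈ 330.24 ft.

330 ft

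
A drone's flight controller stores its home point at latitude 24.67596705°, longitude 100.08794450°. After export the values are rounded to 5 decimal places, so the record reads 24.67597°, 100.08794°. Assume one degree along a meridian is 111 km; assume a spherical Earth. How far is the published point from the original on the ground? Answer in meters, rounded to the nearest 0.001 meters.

The latitude changed by -0.00000295° and the longitude by +0.00000450°.
North–south shift: -0.00000295 × 111000 = -0.32745 m.
E–W at 24.676°: 0.00000450° × 111000 × cos 24.676° = 0.00000450 × 111000 × 0.9087 ≈ 0.453887 m.
Combined displacement = (0.32745² + 0.453887²)^½ ≈ 0.559676 m.

0.560 meters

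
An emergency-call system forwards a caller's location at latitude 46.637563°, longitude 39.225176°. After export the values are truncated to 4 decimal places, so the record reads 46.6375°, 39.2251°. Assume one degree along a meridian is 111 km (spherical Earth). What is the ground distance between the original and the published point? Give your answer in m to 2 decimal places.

The latitude changed by +0.000063° and the longitude by +0.000076°.
N–S: 0.000063° × 111000 m/° = 6.993 m.
East–west at this latitude: 0.000076° × 111000 × cos 46.6375° ≈ 0.000076 × 76213.9 = 5.79226 m.
Combined displacement = (6.993² + 5.79226²)^½ ≈ 9.08032 m.

9.08 m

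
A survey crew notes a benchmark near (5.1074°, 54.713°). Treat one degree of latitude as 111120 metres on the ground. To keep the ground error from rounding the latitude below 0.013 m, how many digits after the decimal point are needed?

One degree of latitude covers 111120 m.
Rounding to N decimal places gives at most 0.5 × 10⁻ᴺ degrees of error, i.e. 0.5 × 10⁻ᴺ × 111120 m.
Need 0.5 × 111120 × 10⁻ᴺ ≤ 0.013 → 10⁻ᴺ ≤ 2.340e-07, so N ≥ 6.63.
At 6 places the error can reach 0.0556 m, but 7 places keeps it to 0.00556 m.

7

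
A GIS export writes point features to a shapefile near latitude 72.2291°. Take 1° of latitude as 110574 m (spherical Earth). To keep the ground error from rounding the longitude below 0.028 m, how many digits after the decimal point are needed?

At 72.2291° one degree of longitude covers 110574 × cos 72.2291° ≈ 110574 × 0.3052 ≈ 33748.5 m.
N decimal places → at most half a unit in the last place, 0.5 × 10⁻ᴺ° = 33748.5/2 × 10⁻ᴺ m.
Setting 16874.2 × 10⁻ᴺ ≤ 0.028 gives 10ᴺ ≥ 6.027e+05, i.e. N ≥ 5.78.
So 6 decimal places suffice (0.0169 m); 5 would allow up to 0.169 m.

6 decimal places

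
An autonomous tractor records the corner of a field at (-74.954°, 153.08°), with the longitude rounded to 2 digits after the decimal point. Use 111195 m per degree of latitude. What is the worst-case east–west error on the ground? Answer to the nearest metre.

144 metres

Rounding to 2 decimal places leaves the longitude within ±0.005° of the true value.
Parallels shrink by cos φ, so at 74.954° a degree of longitude is 111195 × 0.2596 ≈ 28865.6 m.
So at most 0.005° × 28865.6 ≈ 144.328 m east–west.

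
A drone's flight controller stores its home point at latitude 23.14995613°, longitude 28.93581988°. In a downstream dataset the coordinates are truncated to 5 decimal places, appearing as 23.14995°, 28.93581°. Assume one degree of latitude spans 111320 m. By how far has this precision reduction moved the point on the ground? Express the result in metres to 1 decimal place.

1.2 metres

The latitude changed by +0.00000613° and the longitude by +0.00000988°.
North–south shift: 0.00000613 × 111320 = 0.682392 m.
E–W at 23.15°: 0.00000988° × 111320 × cos 23.15° = 0.00000988 × 111320 × 0.9195 ≈ 1.01128 m.
Combined displacement = (0.682392² + 1.01128²)^½ ≈ 1.21998 m.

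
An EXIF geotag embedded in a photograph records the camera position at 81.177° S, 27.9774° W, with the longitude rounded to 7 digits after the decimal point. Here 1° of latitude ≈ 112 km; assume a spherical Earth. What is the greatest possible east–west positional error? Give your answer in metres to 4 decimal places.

0.0009 metres

Rounding to 7 decimal places leaves the longitude within ±5e-08° of the true value.
Parallels shrink by cos φ, so at 81.177° a degree of longitude is 112000 × 0.1534 ≈ 17178.8 m.
So at most 5e-08° × 17178.8 ≈ 0.000858942 m east–west.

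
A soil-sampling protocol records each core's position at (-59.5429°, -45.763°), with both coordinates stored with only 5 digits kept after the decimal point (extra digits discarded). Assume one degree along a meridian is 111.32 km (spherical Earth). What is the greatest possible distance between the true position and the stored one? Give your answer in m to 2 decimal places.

1.25 m

Truncating at 5 decimal places can drop up to a full unit in the last place, so each coordinate may be off by as much as 1e-05°.
N–S: 1e-05° × 111320 m/° = 1.1132 m.
Longitude error → 1e-05 × 111320 × cos 59.5429° = 1e-05 × 111320 × 0.5069 ≈ 0.564273 m.
Worst case both components are at the extreme and orthogonal: √(1.1132² + 0.564273²) ≈ 1.24805 m.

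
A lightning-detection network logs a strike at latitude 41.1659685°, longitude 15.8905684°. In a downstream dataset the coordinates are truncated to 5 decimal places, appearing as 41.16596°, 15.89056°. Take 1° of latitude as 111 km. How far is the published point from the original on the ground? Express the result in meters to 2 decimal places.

1.18 meters

Δlat = 41.1659685 − 41.16596 = +0.0000085°; Δlon = 15.8905684 − 15.89056 = +0.0000084°.
N–S: 0.0000085° × 111000 m/° = 0.9435 m.
East–west at this latitude: 0.0000084° × 111000 × cos 41.166° ≈ 0.0000084 × 83561.5 = 0.701916 m.
Hypotenuse of the two orthogonal shifts: √(0.9435² + 0.701916²) = 1.17596 m.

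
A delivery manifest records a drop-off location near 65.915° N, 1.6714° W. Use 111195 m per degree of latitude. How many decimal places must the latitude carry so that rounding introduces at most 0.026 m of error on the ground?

7

One degree of latitude covers 111195 m.
Rounding to N decimal places gives at most 0.5 × 10⁻ᴺ degrees of error, i.e. 0.5 × 10⁻ᴺ × 111195 m.
Setting 55597.5 × 10⁻ᴺ ≤ 0.026 gives 10ᴺ ≥ 2.138e+06, i.e. N ≥ 6.33.
N = 6 would give 0.0556 m (too coarse); N = 7 gives 0.00556 m ≤ 0.026 m.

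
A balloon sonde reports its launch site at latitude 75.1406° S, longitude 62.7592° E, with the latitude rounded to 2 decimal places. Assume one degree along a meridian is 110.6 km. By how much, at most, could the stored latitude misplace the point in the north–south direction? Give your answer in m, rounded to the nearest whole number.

Rounding to 2 decimal places leaves the latitude within ±0.005° of the true value.
North–south distance: 0.005° × 110600 m/° = 553 m.

553 m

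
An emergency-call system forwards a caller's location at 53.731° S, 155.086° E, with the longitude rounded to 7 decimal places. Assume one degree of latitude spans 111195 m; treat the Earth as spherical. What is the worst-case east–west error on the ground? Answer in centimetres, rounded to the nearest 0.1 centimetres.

0.3 centimetres

Rounding to 7 decimal places leaves the longitude within ±5e-08° of the true value.
Parallels shrink by cos φ, so at 53.731° a degree of longitude is 111195 × 0.5916 ≈ 65780.4 m.
So at most 5e-08° × 65780.4 ≈ 0.00328902 m east–west.
That is 0.00328902 m = 0.3289 cm.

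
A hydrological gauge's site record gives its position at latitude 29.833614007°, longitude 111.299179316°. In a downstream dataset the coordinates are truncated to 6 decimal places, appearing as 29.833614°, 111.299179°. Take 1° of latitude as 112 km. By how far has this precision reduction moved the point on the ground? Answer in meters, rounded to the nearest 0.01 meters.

0.03 meters

Δlat = 29.833614007 − 29.833614 = +0.000000007°; Δlon = 111.299179316 − 111.299179 = +0.000000316°.
North–south shift: 0.000000007 × 112000 = 0.000784 m.
East–west at this latitude: 0.000000316° × 112000 × cos 29.8336° ≈ 0.000000316 × 97157.1 = 0.0307016 m.
Distance: √(0.000784² + 0.0307016²) ≈ 0.0307116 m.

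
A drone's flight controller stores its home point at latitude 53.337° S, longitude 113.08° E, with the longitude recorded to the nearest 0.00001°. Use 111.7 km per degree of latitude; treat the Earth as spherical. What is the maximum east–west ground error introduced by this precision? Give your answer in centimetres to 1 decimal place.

Rounding to 5 decimal places leaves the longitude within ±5e-06° of the true value.
One degree of longitude at 53.337° is 111700 × cos 53.337° ≈ 111700 × 0.5971 = 66696.9 m.
Maximum E–W displacement: 5e-06 × 66696.9 = 0.333484 m.
That is 0.333484 m = 33.348 cm.

33.3 centimetres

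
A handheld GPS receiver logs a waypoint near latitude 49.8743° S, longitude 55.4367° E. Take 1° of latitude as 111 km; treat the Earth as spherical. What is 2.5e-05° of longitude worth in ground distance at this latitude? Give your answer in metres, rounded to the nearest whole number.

2 metres

At 49.8743° a degree of longitude is 111000 × cos 49.8743° ≈ 71535.8 m, so 2.5e-05° corresponds to 1.7884 m.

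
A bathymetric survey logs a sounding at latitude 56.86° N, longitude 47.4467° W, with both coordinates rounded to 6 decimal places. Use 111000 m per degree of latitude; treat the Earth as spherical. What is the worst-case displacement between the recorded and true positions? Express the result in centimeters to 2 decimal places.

Rounding to 6 decimal places leaves each coordinate within ±5e-07° of the true value.
North–south component: 5e-07° × 111000 = 0.0555 m.
Longitude error → 5e-07 × 111000 × cos 56.86° = 5e-07 × 111000 × 0.5467 ≈ 0.0303411 m.
Combining orthogonally: (0.0555² + 0.0303411²)^½ ≈ 0.0632521 m.
That is 0.0632521 m = 6.3252 cm.

6.33 centimeters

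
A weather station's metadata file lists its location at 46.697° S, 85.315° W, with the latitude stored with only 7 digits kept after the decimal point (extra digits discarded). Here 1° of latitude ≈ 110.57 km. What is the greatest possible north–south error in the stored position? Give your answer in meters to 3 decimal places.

Truncating at 7 decimal places can drop up to a full unit in the last place, so the latitude may be off by as much as 1e-07°.
North–south distance: 1e-07° × 110570 m/° = 0.011057 m.

0.011 meters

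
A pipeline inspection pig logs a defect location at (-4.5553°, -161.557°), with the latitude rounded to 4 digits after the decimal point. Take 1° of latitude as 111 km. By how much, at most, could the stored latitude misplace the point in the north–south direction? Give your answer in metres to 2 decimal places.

5.55 metres

Rounding to 4 decimal places leaves the latitude within ±5e-05° of the true value.
So the N–S error is at most 5e-05 × 111000 = 5.55 m.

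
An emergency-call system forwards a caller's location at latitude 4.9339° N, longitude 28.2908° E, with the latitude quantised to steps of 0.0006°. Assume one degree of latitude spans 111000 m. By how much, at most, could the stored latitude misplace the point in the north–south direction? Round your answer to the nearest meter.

With a 0.0006° grid the true value lies within half a step, ±0.0006°/2 = ±0.0003°, of the stored one.
So the N–S error is at most 0.0003 × 111000 = 33.3 m.

33 meters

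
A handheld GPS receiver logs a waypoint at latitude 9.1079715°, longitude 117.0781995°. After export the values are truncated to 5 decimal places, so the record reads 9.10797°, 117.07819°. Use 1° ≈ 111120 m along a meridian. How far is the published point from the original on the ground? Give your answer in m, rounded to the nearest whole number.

Δlat = 9.1079715 − 9.10797 = +0.0000015°; Δlon = 117.0781995 − 117.07819 = +0.0000095°.
North–south shift: 0.0000015 × 111120 = 0.16668 m.
E–W at 9.10797°: 0.0000095° × 111120 × cos 9.10797° = 0.0000095 × 111120 × 0.9874 ≈ 1.04233 m.
Hypotenuse of the two orthogonal shifts: √(0.16668² + 1.04233²) = 1.05557 m.

1 m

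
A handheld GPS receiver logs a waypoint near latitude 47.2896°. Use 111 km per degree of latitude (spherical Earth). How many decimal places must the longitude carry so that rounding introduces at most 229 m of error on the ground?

At 47.2896° one degree of longitude covers 111000 × cos 47.2896° ≈ 111000 × 0.6783 ≈ 75290.5 m.
Rounding to N decimal places gives at most 0.5 × 10⁻ᴺ degrees of error, i.e. 0.5 × 10⁻ᴺ × 75290.5 m.
Setting 37645.3 × 10⁻ᴺ ≤ 229 gives 10ᴺ ≥ 164.4, i.e. N ≥ 2.22.
So 3 decimal places suffice (37.6 m); 2 would allow up to 376 m.

3 decimal places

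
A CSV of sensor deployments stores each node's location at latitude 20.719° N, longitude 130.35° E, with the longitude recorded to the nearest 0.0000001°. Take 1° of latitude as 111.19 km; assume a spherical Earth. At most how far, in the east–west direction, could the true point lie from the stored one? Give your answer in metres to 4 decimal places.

Rounding to 7 decimal places leaves the longitude within ±5e-08° of the true value.
One degree of longitude at 20.719° is 111190 × cos 20.719° ≈ 111190 × 0.9353 = 103999 m.
So at most 5e-08° × 103999 ≈ 0.00519995 m east–west.

0.0052 metres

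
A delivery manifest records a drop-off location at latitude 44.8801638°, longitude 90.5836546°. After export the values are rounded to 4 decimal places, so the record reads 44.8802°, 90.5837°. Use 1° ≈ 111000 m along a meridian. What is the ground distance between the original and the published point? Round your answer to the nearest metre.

5 metres

The latitude changed by -0.0000362° and the longitude by -0.0000454°.
North–south shift: -0.0000362 × 111000 = -4.0182 m.
East–west at this latitude: -0.0000454° × 111000 × cos 44.8802° ≈ -0.0000454 × 78652.8 = -3.57084 m.
Distance: √(4.0182² + 3.57084²) ≈ 5.37558 m.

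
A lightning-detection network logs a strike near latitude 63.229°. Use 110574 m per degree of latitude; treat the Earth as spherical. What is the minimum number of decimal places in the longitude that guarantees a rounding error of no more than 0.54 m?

At 63.229° one degree of longitude covers 110574 × cos 63.229° ≈ 110574 × 0.4504 ≈ 49805.4 m.
N decimal places → at most half a unit in the last place, 0.5 × 10⁻ᴺ° = 49805.4/2 × 10⁻ᴺ m.
Need 0.5 × 49805.4 × 10⁻ᴺ ≤ 0.54 → 10⁻ᴺ ≤ 2.168e-05, so N ≥ 4.66.
So 5 decimal places suffice (0.249 m); 4 would allow up to 2.49 m.

5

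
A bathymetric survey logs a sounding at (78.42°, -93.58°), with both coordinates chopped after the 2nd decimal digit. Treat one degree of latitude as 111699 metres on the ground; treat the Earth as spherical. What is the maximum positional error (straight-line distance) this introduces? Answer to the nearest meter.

1139 meters

Truncating at 2 decimal places can drop up to a full unit in the last place, so each coordinate may be off by as much as 0.01°.
Latitude error → 0.01 × 111699 = 1116.99 m along the meridian.
East–west component at 78.42°: 0.01° × 111699 × cos 78.42° ≈ 0.01 × 22422 ≈ 224.22 m.
The two errors are perpendicular, so the maximum displacement is √(1116.99² + 224.22²) ≈ 1139.27 m.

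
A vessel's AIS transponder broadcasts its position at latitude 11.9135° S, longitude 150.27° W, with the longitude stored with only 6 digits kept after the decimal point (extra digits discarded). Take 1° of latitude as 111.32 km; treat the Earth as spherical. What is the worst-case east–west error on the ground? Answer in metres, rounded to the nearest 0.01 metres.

0.11 metres

Truncating at 6 decimal places can drop up to a full unit in the last place, so the longitude may be off by as much as 1e-06°.
At latitude 11.9135° a degree of longitude spans 111320 m × cos 11.9135° = 111320 × 0.9785 ≈ 108922 m.
East–west error: 1e-06° × 108922 m/° ≈ 0.108922 m.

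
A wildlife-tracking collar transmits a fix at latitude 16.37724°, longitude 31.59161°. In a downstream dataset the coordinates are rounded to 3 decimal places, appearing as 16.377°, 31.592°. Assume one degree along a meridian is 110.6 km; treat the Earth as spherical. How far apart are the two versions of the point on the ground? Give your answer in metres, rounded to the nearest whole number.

The latitude changed by +0.00024° and the longitude by -0.00039°.
North–south shift: 0.00024 × 110600 = 26.544 m.
E–W at 16.377°: -0.00039° × 110600 × cos 16.377° = -0.00039 × 110600 × 0.9594 ≈ -41.3839 m.
Combined displacement = (26.544² + 41.3839²)^½ ≈ 49.1652 m.

49 metres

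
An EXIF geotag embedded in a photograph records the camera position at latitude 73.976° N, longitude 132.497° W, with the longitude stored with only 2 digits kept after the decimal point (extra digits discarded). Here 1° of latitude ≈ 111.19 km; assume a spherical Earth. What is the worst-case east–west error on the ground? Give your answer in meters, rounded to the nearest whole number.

307 meters

Truncating at 2 decimal places can drop up to a full unit in the last place, so the longitude may be off by as much as 0.01°.
Parallels shrink by cos φ, so at 73.976° a degree of longitude is 111190 × 0.2760 ≈ 30692.9 m.
Maximum E–W displacement: 0.01 × 30692.9 = 306.929 m.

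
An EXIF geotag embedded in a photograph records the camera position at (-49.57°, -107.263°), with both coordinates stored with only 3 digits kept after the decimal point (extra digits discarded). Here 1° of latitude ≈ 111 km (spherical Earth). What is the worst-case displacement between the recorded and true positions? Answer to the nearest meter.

132 meters

Truncating at 3 decimal places can drop up to a full unit in the last place, so each coordinate may be off by as much as 0.001°.
North–south component: 0.001° × 111000 = 111 m.
Longitude error → 0.001 × 111000 × cos 49.57° = 0.001 × 111000 × 0.6485 ≈ 71.9856 m.
The two errors are perpendicular, so the maximum displacement is √(111² + 71.9856²) ≈ 132.299 m.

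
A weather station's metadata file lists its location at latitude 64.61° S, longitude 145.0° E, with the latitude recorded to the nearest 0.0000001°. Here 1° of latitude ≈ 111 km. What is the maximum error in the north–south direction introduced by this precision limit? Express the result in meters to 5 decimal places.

0.00555 meters

Rounding to 7 decimal places leaves the latitude within ±5e-08° of the true value.
So the N–S error is at most 5e-08 × 111000 = 0.00555 m.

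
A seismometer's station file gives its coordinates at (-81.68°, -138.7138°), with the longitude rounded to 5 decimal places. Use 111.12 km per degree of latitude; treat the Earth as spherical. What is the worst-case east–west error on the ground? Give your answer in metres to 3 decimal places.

0.080 metres

Rounding to 5 decimal places leaves the longitude within ±5e-06° of the true value.
Parallels shrink by cos φ, so at 81.68° a degree of longitude is 111120 × 0.1447 ≈ 16079.2 m.
Maximum E–W displacement: 5e-06 × 16079.2 = 0.0803962 m.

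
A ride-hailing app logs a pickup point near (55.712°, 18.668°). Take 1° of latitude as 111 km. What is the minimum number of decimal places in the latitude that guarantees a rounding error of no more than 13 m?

One degree of latitude covers 111000 m.
N decimal places → at most half a unit in the last place, 0.5 × 10⁻ᴺ° = 111000/2 × 10⁻ᴺ m.
Setting 55500 × 10⁻ᴺ ≤ 13 gives 10ᴺ ≥ 4269, i.e. N ≥ 3.63.
N = 3 would give 55.5 m (too coarse); N = 4 gives 5.55 m ≤ 13 m.

4 decimal places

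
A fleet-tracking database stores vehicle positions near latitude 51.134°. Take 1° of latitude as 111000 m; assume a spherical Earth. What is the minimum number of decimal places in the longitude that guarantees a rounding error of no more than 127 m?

At 51.134° one degree of longitude covers 111000 × cos 51.134° ≈ 111000 × 0.6275 ≈ 69652.6 m.
Rounding to N decimal places gives at most 0.5 × 10⁻ᴺ degrees of error, i.e. 0.5 × 10⁻ᴺ × 69652.6 m.
Need 0.5 × 69652.6 × 10⁻ᴺ ≤ 127 → 10⁻ᴺ ≤ 3.647e-03, so N ≥ 2.44.
At 2 places the error can reach 348 m, but 3 places keeps it to 34.8 m.

3 decimal places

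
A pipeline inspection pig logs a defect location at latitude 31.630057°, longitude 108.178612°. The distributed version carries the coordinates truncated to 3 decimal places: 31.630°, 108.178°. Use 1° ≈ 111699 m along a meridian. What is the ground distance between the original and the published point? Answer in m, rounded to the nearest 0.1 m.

58.6 m

The latitude changed by +0.000057° and the longitude by +0.000612°.
North–south shift: 0.000057 × 111699 = 6.36684 m.
E–W at 31.63°: 0.000612° × 111699 × cos 31.63° = 0.000612 × 111699 × 0.8515 ≈ 58.2051 m.
Distance: √(6.36684² + 58.2051²) ≈ 58.5523 m.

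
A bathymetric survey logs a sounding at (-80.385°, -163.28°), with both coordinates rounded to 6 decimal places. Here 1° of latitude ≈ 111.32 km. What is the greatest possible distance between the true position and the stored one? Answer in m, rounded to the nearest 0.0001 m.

Rounding to 6 decimal places leaves each coordinate within ±5e-07° of the true value.
Latitude error → 5e-07 × 111320 = 0.05566 m along the meridian.
East–west component at 80.385°: 5e-07° × 111320 × cos 80.385° ≈ 5e-07 × 18593.4 ≈ 0.00929672 m.
The two errors are perpendicular, so the maximum displacement is √(0.05566² + 0.00929672²) ≈ 0.0564311 m.

0.0564 m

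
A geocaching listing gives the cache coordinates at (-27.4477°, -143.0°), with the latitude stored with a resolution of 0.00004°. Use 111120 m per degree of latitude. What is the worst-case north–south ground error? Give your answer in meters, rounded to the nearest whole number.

2 meters

With a 0.00004° grid the true value lies within half a step, ±0.00004°/2 = ±2e-05°, of the stored one.
North–south distance: 2e-05° × 111120 m/° = 2.2224 m.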